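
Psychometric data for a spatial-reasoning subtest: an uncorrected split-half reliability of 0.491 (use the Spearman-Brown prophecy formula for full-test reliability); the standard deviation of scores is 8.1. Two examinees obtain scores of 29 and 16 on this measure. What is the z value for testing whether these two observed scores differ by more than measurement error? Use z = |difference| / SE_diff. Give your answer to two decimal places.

1.94

r_full = 2·0.491 / (1 + 0.491) ≃ 0.659
SEM = 8.100 × √(1 − 0.659) = 8.100 × √0.341 ≃ 8.100 × 0.584 ≃ 4.733
SE_diff = √2 × SEM ≃ 6.693
z = |29 − 16| / 6.693 = 13 / 6.693 ≃ 1.942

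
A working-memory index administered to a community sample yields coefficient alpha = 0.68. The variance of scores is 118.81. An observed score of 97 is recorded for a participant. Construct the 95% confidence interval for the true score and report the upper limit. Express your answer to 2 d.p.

109.09

SD = √118.81 ≃ 10.9000
SEM = 10.9000×√(1 − 0.6800) ≃ 6.1660
Half-width = 1.96×6.1660 ≃ 12.0853
Upper limit = 97 + 12.0853 ≃ 109.0853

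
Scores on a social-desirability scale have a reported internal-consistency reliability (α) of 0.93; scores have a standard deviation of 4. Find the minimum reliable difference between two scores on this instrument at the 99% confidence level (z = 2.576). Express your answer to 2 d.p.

The standard error of measurement is 4.0000×√(1 − 0.9300) ≈ 4.0000×0.2646 ≈ 1.0583.
Standard error of the difference = 1.0583·√2 ≈ 1.4967
Minimum reliable difference = 2.576 × SE_diff ≈ 2.576 × 1.4967 ≈ 3.8554

3.86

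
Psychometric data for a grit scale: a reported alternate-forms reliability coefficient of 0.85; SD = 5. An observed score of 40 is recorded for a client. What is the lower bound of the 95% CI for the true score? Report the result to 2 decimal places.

36.20

SEM = 5.000 * √(1 − 0.850) = 5.000 * √0.150 ≈ 5.000 * 0.387 ≈ 1.936
Margin = 1.96 * 1.936 ≈ 3.796
Lower limit = 40 − 3.796 ≈ 36.204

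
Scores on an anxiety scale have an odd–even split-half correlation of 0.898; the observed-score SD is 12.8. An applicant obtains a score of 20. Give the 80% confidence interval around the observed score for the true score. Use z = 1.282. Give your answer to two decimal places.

Spearman-Brown: r = 2(0.898) / (1 + 0.898) = 1.79600 / 1.89800 ≈ 0.94626
SEM = 12.80000*√(1 − 0.94626) ≈ 2.96730
Half-width = 1.282*2.96730 ≈ 3.80408
Interval: (16.19592, 23.80408)

[16.20, 23.80]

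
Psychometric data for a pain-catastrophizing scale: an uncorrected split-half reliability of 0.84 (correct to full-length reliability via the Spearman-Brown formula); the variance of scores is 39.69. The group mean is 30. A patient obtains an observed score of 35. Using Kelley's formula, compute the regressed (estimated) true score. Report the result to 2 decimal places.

Full-length reliability (Spearman-Brown) = 2(0.84)/(1+0.84) ≃ 0.913
Estimated true score = 0.913·35 + (1 − 0.913)·30 ≃ 34.565

34.57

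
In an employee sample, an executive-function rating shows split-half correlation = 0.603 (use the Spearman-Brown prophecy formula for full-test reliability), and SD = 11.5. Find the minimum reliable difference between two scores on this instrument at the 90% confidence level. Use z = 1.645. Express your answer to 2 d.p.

Full-length reliability (Spearman-Brown) = 2(0.603)/(1+0.603) ≈ 0.7523
SEM = 11.5000 × √(1 − 0.7523) = 11.5000 × √0.2477 ≈ 11.5000 × 0.4977 ≈ 5.7230
SE_diff = SEM × √2 ≈ 5.7230 × 1.4142 ≈ 8.0936
Minimum reliable difference = 1.645 × SE_diff ≈ 1.645 × 8.0936 ≈ 13.3140

13.31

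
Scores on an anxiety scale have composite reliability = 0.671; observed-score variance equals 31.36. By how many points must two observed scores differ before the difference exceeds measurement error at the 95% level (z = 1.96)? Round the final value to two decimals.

SD = √31.36 ≃ 5.600
The standard error of measurement is 5.600×√(1 − 0.671) ≃ 5.600×0.574 ≃ 3.212.
Standard error of the difference = 3.212·√2 ≃ 4.543
Smallest detectable difference = 1.96×4.543 ≃ 8.903

8.90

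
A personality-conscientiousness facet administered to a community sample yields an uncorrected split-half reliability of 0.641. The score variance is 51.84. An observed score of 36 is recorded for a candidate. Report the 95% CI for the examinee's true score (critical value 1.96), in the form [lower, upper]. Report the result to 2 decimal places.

SD = √51.84 ≈ 7.20000
Spearman-Brown: r = 2(0.641) / (1 + 0.641) = 1.28200 / 1.64100 ≈ 0.78123
SEM = 7.20000 · √(1 − 0.78123) = 7.20000 · √0.21877 ≈ 7.20000 · 0.46773 ≈ 3.36764
Half-width = 1.96·3.36764 ≈ 6.60057
95% CI: 36 ± 6.60057 = [29.39943, 42.60057]

[29.40, 42.60]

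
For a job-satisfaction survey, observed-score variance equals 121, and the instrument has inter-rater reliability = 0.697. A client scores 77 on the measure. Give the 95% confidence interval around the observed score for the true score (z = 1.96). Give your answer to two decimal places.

σ = 121^(1/2) = 11.0000
SEM = 11.0000*√(1 − 0.6970) ≃ 6.0550
Margin = 1.96 * 6.0550 ≃ 11.8678
Interval: (65.1322, 88.8678)

[65.13, 88.87]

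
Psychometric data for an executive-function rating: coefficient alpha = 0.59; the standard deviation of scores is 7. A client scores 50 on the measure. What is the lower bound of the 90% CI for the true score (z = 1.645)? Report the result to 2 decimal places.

42.63

The standard error of measurement is 7.0000·√(1 − 0.5900) ≃ 7.0000·0.6403 ≃ 4.4822.
Margin = 1.645 · 4.4822 ≃ 7.3732
Lower bound: 50 − 7.3732 = 42.6268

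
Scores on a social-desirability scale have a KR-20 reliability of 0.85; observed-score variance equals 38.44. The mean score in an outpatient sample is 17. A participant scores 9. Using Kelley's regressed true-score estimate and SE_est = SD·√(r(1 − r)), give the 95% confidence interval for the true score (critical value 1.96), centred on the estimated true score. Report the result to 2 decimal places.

SD = √38.44 ≈ 6.200
T̂ = 0.850(9) + 0.150(17) ≈ 10.200
SE_est = SD · √(r(1 − r)) = 6.200 · √0.128 ≈ 6.200 · 0.357 ≈ 2.214
CI = 10.200 ± 1.96 · 2.214 → [5.861, 14.539]

[5.86, 14.54]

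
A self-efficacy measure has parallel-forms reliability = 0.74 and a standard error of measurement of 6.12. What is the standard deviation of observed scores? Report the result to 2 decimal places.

SD = 6.12 / √(1 − 0.74) ≈ 12.0023

12.00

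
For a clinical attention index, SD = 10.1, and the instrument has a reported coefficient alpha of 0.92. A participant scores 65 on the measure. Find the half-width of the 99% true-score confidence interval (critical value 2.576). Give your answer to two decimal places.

The standard error of measurement is 10.100×√(1 − 0.920) ≃ 10.100×0.283 ≃ 2.857.
Margin = 2.576 × 2.857 ≃ 7.359

7.36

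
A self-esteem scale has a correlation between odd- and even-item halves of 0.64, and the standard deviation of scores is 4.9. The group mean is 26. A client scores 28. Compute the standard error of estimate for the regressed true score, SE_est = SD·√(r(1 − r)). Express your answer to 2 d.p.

r_full = 2·0.64 / (1 + 0.64) ≈ 0.7805
SE_est = SD · √(r(1 − r)) = 4.9000 · √0.1713 ≈ 4.9000 · 0.4139 ≈ 2.0282

2.03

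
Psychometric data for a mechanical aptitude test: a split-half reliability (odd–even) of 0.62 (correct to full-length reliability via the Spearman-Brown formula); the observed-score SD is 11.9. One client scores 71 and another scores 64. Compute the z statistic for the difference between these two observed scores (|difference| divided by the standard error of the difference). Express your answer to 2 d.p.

0.86

Full-length reliability (Spearman-Brown) = 2(0.62)/(1+0.62) ≈ 0.765
SEM = 11.900 × √(1 − 0.765) = 11.900 × √0.235 ≈ 11.900 × 0.484 ≈ 5.763
SE_diff = √2 × SEM ≈ 8.151
z = |71 − 64| / 8.151 = 7 / 8.151 ≈ 0.859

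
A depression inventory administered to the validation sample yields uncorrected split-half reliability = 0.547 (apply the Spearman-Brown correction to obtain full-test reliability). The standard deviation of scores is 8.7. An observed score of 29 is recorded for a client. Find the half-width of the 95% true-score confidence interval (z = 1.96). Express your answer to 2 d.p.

Spearman-Brown: r = 2(0.547) / (1 + 0.547) = 1.094 / 1.547 ≈ 0.707
SEM = 8.700×√(1 − 0.707) ≈ 4.708
1.96 × SEM ≈ 9.227

9.23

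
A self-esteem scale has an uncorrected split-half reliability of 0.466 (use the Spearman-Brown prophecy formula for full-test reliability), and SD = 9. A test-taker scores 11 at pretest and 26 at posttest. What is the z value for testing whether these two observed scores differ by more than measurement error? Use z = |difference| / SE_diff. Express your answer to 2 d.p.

1.95

r_full = 2·0.466 / (1 + 0.466) ≈ 0.63574
SEM = 9.00000 * √(1 − 0.63574) = 9.00000 * √0.36426 ≈ 9.00000 * 0.60354 ≈ 5.43183
Standard error of the difference = 5.43183·√2 ≈ 7.68177
z = 15 / 7.68177 ≈ 1.95268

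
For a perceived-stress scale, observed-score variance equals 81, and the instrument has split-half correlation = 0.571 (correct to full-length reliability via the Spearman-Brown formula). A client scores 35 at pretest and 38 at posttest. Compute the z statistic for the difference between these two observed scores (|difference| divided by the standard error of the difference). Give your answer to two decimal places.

σ = 81^(1/2) = 9.0000
Spearman-Brown: r = 2(0.571) / (1 + 0.571) = 1.1420 / 1.5710 ≈ 0.7269
The standard error of measurement is 9.0000×√(1 − 0.7269) ≈ 9.0000×0.5226 ≈ 4.7031.
SE_diff = √2 × SEM ≈ 6.6512
z = |35 − 38| / 6.6512 = 3 / 6.6512 ≈ 0.4510

0.45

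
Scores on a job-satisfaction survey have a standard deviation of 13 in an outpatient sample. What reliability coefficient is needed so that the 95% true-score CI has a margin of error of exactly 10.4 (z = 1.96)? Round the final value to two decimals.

0.83

SEM needed = half-width / z = 10.4/1.96 ≈ 5.306
Required reliability = 1 − (SEM/SD)² = 1 − 0.167 ≈ 0.833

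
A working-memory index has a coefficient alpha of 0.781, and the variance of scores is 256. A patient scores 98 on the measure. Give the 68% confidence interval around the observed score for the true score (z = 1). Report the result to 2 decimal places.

[90.51, 105.49]

σ = 256^(1/2) = 16.000
The standard error of measurement is 16.000*√(1 − 0.781) ≈ 16.000*0.468 ≈ 7.488.
Margin = 1 * 7.488 ≈ 7.488
CI = 98 ± 7.488 → [90.512, 105.488]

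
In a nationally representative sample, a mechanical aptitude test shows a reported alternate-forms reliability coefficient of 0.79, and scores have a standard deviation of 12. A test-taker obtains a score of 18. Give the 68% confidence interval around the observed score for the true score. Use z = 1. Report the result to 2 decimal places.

[12.50, 23.50]

SEM = 12.0000 × √(1 − 0.7900) = 12.0000 × √0.2100 ≃ 12.0000 × 0.4583 ≃ 5.4991
Half-width = 1×5.4991 ≃ 5.4991
Interval: (12.5009, 23.4991)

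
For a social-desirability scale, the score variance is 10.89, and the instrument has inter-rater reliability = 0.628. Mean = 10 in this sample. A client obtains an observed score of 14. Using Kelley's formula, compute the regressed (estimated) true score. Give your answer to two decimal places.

T̂ = r·X + (1 − r)·M = 0.6280*14 + 0.3720*10 = 8.7920 + 3.7200 ≈ 12.5120

12.51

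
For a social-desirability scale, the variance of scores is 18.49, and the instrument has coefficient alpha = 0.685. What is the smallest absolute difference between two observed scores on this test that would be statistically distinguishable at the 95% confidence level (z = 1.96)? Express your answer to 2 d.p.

6.69

σ = 18.49^(1/2) = 4.3000
SEM = 4.3000 * √(1 − 0.6850) = 4.3000 * √0.3150 ≈ 4.3000 * 0.5612 ≈ 2.4134
SE_diff = SEM * √2 ≈ 2.4134 * 1.4142 ≈ 3.4130
Minimum reliable difference = 1.96 * SE_diff ≈ 1.96 * 3.4130 ≈ 6.6895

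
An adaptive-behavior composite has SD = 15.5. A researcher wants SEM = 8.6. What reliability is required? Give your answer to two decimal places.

Required reliability = 1 − (SEM/SD)² = 1 − 0.308 ≈ 0.692

0.69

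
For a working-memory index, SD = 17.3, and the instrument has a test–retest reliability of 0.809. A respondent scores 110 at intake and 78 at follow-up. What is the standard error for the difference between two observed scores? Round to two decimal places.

SEM = 17.30000·√(1 − 0.80900) ≈ 7.56071
SE_diff = √2 · SEM ≈ 10.69246

10.69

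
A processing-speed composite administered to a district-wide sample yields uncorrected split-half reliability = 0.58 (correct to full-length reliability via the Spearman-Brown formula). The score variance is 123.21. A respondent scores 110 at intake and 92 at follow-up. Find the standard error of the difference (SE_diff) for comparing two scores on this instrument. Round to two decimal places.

σ = 123.21^(1/2) = 11.1000
Full-length reliability (Spearman-Brown) = 2(0.58)/(1+0.58) ≃ 0.7342
SEM = 11.1000·√(1 − 0.7342) ≃ 5.7229
Standard error of the difference = 5.7229·√2 ≃ 8.0935

8.09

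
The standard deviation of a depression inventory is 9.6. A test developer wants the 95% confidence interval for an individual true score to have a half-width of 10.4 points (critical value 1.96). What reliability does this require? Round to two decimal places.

Required SEM = 10.4 / 1.96 ≈ 5.3061
Required reliability = 1 − (SEM/SD)² = 1 − 0.3055 ≈ 0.6945

0.69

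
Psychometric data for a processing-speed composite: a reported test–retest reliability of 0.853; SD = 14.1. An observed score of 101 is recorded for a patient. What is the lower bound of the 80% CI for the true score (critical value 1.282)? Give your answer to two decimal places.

SEM = 14.100·√(1 − 0.853) ≈ 5.406
Margin = 1.282 · 5.406 ≈ 6.931
Lower limit = 101 − 6.931 ≈ 94.069

94.07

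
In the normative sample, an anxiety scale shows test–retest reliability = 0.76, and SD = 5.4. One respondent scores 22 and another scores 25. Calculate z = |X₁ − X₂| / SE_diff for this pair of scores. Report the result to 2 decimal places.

SEM = 5.400 · √(1 − 0.760) = 5.400 · √0.240 ≈ 5.400 · 0.490 ≈ 2.645
Standard error of the difference = 2.645·√2 ≈ 3.741
z = 3 / 3.741 ≈ 0.802

0.80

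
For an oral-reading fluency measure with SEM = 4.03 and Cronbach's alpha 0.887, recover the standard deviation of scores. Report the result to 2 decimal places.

11.99

SD = SEM / √(1 − r) = 4.03 / √0.1130 ≈ 4.03 / 0.3362 ≈ 11.9885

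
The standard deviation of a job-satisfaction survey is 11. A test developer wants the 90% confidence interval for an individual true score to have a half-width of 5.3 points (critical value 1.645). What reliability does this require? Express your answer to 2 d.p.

0.91

SEM needed = half-width / z = 5.3/1.645 ≃ 3.2219
r = 1 − (SEM / SD)² = 1 − (3.2219 / 11)² ≃ 1 − 0.0858 ≃ 0.9142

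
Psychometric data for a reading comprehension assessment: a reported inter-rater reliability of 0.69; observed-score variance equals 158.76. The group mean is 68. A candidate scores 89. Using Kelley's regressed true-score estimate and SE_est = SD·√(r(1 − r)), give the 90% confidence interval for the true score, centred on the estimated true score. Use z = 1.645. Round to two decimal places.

σ = 158.76^(1/2) = 12.6000
T̂ = r·X + (1 − r)·M = 0.6900*89 + 0.3100*68 = 61.4100 + 21.0800 ≃ 82.4900
SE_est = SD * √(r(1 − r)) = 12.6000 * √0.2139 ≃ 12.6000 * 0.4625 ≃ 5.8274
CI = 82.4900 ± 1.645 * 5.8274 → [72.9039, 92.0761]

[72.90, 92.08]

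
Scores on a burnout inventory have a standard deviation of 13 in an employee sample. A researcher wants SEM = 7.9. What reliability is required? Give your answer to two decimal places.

0.63

r = 1 − (7.9000/13)² ≃ 1 − 0.3693 ≃ 0.6307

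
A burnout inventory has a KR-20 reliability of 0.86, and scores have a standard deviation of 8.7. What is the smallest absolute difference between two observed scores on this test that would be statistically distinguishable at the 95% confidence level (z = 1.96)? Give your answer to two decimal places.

SEM = 8.700 · √(1 − 0.860) = 8.700 · √0.140 ≈ 8.700 · 0.374 ≈ 3.255
Standard error of the difference = 3.255·√2 ≈ 4.604
Minimum reliable difference = 1.96 · SE_diff ≈ 1.96 · 4.604 ≈ 9.023

9.02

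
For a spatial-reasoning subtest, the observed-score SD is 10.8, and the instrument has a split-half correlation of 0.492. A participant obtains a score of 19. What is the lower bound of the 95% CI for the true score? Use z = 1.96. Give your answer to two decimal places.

Spearman-Brown: r = 2(0.492) / (1 + 0.492) = 0.984 / 1.492 ≈ 0.660
SEM = 10.800 × √(1 − 0.660) = 10.800 × √0.340 ≈ 10.800 × 0.584 ≈ 6.302
Margin = 1.96 × 6.302 ≈ 12.352
Lower limit = 19 − 12.352 ≈ 6.648

6.65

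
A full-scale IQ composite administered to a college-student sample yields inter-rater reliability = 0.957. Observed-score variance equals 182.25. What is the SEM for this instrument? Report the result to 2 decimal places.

2.80

SD = √182.25 ≈ 13.500
SEM = 13.500 * √(1 − 0.957) = 13.500 * √0.043 ≈ 13.500 * 0.207 ≈ 2.799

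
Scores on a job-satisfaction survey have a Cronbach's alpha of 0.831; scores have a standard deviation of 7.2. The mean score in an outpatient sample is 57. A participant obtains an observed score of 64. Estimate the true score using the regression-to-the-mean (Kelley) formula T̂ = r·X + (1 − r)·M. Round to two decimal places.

62.82

T̂ = 0.8310(64) + 0.1690(57) ≈ 62.8170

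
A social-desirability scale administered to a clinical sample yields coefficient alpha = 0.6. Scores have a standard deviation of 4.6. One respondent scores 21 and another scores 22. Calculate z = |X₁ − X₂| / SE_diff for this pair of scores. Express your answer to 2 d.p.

0.24

SEM = 4.6000 × √(1 − 0.6000) = 4.6000 × √0.4000 ≈ 4.6000 × 0.6325 ≈ 2.9093
Standard error of the difference = 2.9093·√2 ≈ 4.1144
z = 1 / 4.1144 ≈ 0.2431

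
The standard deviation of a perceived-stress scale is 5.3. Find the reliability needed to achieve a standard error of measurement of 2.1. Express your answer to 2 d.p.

0.84

r = 1 − (SEM / SD)² = 1 − (2.100 / 5.3)² ≈ 1 − 0.157 ≈ 0.843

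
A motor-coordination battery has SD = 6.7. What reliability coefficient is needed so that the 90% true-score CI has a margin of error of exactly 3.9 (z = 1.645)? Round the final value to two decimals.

0.87

SEM needed = half-width / z = 3.9/1.645 ≃ 2.37082
r = 1 − (SEM / SD)² = 1 − (2.37082 / 6.7)² ≃ 1 − 0.12521 ≃ 0.87479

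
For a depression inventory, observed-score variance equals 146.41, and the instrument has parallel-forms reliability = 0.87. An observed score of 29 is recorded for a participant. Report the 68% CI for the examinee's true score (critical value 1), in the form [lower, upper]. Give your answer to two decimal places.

SD = √146.41 ≈ 12.100
SEM = 12.100 × √(1 − 0.870) = 12.100 × √0.130 ≈ 12.100 × 0.361 ≈ 4.363
Half-width = 1×4.363 ≈ 4.363
CI = 29 ± 4.363 → [24.637, 33.363]

[24.64, 33.36]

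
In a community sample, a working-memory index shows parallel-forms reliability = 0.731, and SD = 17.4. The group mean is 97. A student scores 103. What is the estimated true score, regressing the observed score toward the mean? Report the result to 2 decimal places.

101.39

T̂ = 0.731(103) + 0.269(97) ≃ 101.386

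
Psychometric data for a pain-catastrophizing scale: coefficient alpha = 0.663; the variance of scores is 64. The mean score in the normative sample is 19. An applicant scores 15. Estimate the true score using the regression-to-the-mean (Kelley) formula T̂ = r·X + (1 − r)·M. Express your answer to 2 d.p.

16.35

T̂ = r·X + (1 − r)·M = 0.6630*15 + 0.3370*19 = 9.9450 + 6.4030 ≃ 16.3480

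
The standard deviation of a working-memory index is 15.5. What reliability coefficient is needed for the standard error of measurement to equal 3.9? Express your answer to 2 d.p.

Required reliability = 1 − (SEM/SD)² = 1 − 0.063 ≈ 0.937

0.94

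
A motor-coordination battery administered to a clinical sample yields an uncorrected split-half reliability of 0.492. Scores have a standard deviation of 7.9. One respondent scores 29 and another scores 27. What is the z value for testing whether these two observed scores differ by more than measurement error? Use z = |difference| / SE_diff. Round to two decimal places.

0.31

r_full = 2·0.492 / (1 + 0.492) ≈ 0.660
SEM = 7.900 · √(1 − 0.660) = 7.900 · √0.340 ≈ 7.900 · 0.584 ≈ 4.610
SE_diff = √2 · SEM ≈ 6.519
z = 2 / 6.519 ≈ 0.307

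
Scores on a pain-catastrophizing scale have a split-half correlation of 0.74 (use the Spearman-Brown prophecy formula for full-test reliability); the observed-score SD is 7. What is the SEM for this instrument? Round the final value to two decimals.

2.71

r_full = 2·0.74 / (1 + 0.74) ≃ 0.8506
SEM = 7.0000 · √(1 − 0.8506) = 7.0000 · √0.1494 ≃ 7.0000 · 0.3866 ≃ 2.7059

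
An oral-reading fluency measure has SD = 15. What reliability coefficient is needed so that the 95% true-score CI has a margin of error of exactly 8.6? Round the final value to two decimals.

SEM needed = half-width / z = 8.6/1.96 ≃ 4.388
Required reliability = 1 − (SEM/SD)² = 1 − 0.086 ≃ 0.914

0.91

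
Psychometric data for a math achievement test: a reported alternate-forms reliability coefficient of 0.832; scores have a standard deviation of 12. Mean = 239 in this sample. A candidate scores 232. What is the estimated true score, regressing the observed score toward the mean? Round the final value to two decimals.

Estimated true score = 0.832·232 + (1 − 0.832)·239 ≈ 233.176

233.18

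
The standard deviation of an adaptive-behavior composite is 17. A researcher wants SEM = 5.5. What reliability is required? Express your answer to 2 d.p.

r = 1 − (5.500/17)² ≃ 1 − 0.105 ≃ 0.895

0.90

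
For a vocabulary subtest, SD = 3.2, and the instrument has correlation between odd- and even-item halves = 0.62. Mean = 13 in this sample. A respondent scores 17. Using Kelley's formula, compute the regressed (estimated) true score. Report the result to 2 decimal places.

r_full = 2·0.62 / (1 + 0.62) ≈ 0.765
Estimated true score = 0.765*17 + (1 − 0.765)*13 ≈ 16.062

16.06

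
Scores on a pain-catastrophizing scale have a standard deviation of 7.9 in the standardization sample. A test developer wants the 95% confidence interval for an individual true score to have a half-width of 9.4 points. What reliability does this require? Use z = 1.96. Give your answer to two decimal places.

0.63

SEM needed = half-width / z = 9.4/1.96 ≈ 4.79592
r = 1 − (SEM / SD)² = 1 − (4.79592 / 7.9)² ≈ 1 − 0.36854 ≈ 0.63146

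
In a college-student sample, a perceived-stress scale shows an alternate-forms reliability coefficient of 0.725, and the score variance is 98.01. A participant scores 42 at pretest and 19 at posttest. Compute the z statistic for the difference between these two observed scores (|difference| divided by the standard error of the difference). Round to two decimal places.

σ = 98.01^(1/2) = 9.9000
SEM = 9.9000 · √(1 − 0.7250) = 9.9000 · √0.2750 ≈ 9.9000 · 0.5244 ≈ 5.1916
SE_diff = √2 · SEM ≈ 7.3420
z = 23 / 7.3420 ≈ 3.1326

3.13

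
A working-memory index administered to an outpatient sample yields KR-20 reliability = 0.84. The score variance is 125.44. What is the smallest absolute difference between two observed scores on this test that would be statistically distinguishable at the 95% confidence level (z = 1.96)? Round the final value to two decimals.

SD = √125.44 = 11.2000
SEM = 11.2000*√(1 − 0.8400) ≈ 4.4800
SE_diff = √2 * SEM ≈ 6.3357
Minimum reliable difference = 1.96 * SE_diff ≈ 1.96 * 6.3357 ≈ 12.4179

12.42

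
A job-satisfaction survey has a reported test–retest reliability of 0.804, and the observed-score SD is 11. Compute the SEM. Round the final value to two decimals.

4.87

SEM = 11.0000*√(1 − 0.8040) ≈ 4.8699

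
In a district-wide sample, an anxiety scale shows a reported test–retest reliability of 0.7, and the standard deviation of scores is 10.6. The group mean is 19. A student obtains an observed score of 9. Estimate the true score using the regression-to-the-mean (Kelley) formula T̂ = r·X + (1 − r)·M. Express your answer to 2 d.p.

12.00

Estimated true score = 0.7000·9 + (1 − 0.7000)·19 ≃ 12.0000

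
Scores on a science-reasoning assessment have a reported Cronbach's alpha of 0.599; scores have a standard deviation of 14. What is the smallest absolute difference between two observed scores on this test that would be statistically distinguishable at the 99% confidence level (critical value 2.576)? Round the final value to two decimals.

The standard error of measurement is 14.0000·√(1 − 0.5990) ≃ 14.0000·0.6332 ≃ 8.8654.
SE_diff = SEM · √2 ≃ 8.8654 · 1.4142 ≃ 12.5376
Smallest detectable difference = 2.576·12.5376 ≃ 32.2969

32.30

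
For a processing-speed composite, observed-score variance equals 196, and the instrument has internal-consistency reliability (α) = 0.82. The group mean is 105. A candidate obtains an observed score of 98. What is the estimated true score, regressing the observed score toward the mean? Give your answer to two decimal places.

T̂ = 0.820(98) + 0.180(105) ≃ 99.260

99.26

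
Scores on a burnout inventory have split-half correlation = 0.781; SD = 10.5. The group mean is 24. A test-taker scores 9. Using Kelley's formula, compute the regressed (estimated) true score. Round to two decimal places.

10.84

Spearman-Brown: r = 2(0.781) / (1 + 0.781) = 1.5620 / 1.7810 ≈ 0.8770
T̂ = r·X + (1 − r)·M = 0.8770*9 + 0.1230*24 ≈ 7.8933 + 2.9512 ≈ 10.8445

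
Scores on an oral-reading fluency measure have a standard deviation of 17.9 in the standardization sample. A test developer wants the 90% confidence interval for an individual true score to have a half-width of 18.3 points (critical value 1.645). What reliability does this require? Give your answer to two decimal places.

SEM needed = half-width / z = 18.3/1.645 ≃ 11.125
r = 1 − (SEM / SD)² = 1 − (11.125 / 17.9)² ≃ 1 − 0.386 ≃ 0.614

0.61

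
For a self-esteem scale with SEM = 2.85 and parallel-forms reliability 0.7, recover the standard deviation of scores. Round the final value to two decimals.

5.20

σ = SEM·(1 − r)^(−1/2) ≈ 2.85*1.82574 ≈ 5.20336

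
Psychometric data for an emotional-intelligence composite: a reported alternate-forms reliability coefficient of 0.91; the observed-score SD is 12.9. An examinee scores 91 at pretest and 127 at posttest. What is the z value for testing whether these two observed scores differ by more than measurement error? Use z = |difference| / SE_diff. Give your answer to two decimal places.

SEM = 12.9000 · √(1 − 0.9100) = 12.9000 · √0.0900 ≈ 12.9000 · 0.3000 ≈ 3.8700
SE_diff = √2 · SEM ≈ 5.4730
z = 36 / 5.4730 ≈ 6.5777

6.58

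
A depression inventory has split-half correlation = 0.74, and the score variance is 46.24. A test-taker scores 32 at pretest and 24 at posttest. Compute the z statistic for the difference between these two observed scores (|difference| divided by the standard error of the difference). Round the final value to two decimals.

2.15

SD = √46.24 ≈ 6.800
Full-length reliability (Spearman-Brown) = 2(0.74)/(1+0.74) ≈ 0.851
SEM = 6.800 · √(1 − 0.851) = 6.800 · √0.149 ≈ 6.800 · 0.387 ≈ 2.629
SE_diff = √2 · SEM ≈ 3.717
z = |32 − 24| / 3.717 = 8 / 3.717 ≈ 2.152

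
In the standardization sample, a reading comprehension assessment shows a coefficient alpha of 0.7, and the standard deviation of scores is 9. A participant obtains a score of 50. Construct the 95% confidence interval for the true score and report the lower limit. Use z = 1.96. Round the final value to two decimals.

40.34

The standard error of measurement is 9.000·√(1 − 0.700) ≈ 9.000·0.548 ≈ 4.930.
1.96 · SEM ≈ 9.662
Lower bound: 50 − 9.662 = 40.338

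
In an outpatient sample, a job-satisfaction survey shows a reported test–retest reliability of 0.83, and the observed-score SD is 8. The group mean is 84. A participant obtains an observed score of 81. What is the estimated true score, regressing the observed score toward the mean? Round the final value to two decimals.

81.51

T̂ = r·X + (1 − r)·M = 0.83000×81 + 0.17000×84 = 67.23000 + 14.28000 ≃ 81.51000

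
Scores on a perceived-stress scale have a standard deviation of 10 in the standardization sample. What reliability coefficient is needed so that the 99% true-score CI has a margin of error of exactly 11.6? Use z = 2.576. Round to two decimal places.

0.80

Required SEM = 11.6 / 2.576 ≈ 4.5031
r = 1 − (SEM / SD)² = 1 − (4.5031 / 10)² ≈ 1 − 0.2028 ≈ 0.7972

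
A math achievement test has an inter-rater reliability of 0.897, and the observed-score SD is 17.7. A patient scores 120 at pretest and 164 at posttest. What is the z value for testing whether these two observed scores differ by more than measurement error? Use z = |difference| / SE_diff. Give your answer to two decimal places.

SEM = 17.7000 * √(1 − 0.8970) = 17.7000 * √0.1030 ≈ 17.7000 * 0.3209 ≈ 5.6806
Standard error of the difference = 5.6806·√2 ≈ 8.0335
z = 44 / 8.0335 ≈ 5.4770

5.48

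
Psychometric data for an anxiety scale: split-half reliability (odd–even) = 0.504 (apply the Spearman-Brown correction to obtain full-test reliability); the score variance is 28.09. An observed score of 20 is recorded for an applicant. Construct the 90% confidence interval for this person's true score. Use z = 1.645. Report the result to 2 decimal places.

SD = √28.09 = 5.300
Spearman-Brown: r = 2(0.504) / (1 + 0.504) = 1.008 / 1.504 ≈ 0.670
The standard error of measurement is 5.300·√(1 − 0.670) ≈ 5.300·0.574 ≈ 3.044.
Half-width = 1.645·3.044 ≈ 5.007
90% CI: 20 ± 5.007 = [14.993, 25.007]

[14.99, 25.01]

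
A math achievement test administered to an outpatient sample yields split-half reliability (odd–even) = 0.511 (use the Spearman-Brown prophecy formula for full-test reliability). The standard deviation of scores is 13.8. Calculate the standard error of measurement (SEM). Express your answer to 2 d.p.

Full-length reliability (Spearman-Brown) = 2(0.511)/(1+0.511) ≈ 0.6764
SEM = 13.8000*√(1 − 0.6764) ≈ 7.8506

7.85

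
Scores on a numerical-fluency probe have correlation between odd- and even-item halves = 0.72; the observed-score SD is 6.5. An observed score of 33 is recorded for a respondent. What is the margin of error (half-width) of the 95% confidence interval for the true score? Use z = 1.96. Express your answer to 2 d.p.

5.14

Spearman-Brown: r = 2(0.72) / (1 + 0.72) = 1.4400 / 1.7200 ≈ 0.8372
The standard error of measurement is 6.5000×√(1 − 0.8372) ≈ 6.5000×0.4035 ≈ 2.6226.
Half-width = 1.96×2.6226 ≈ 5.1402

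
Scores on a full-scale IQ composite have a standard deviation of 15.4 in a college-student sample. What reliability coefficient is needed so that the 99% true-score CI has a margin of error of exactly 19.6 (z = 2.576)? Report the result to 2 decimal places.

SEM needed = half-width / z = 19.6/2.576 ≈ 7.6087
r = 1 − (7.6087/15.4)² ≈ 1 − 0.2441 ≈ 0.7559

0.76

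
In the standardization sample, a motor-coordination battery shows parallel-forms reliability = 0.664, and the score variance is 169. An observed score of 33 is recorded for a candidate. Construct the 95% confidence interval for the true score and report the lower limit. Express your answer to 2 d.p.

18.23

σ = 169^(1/2) = 13.00000
SEM = 13.00000·√(1 − 0.66400) ≈ 7.53552
Margin = 1.96 · 7.53552 ≈ 14.76961
Lower bound: 33 − 14.76961 = 18.23039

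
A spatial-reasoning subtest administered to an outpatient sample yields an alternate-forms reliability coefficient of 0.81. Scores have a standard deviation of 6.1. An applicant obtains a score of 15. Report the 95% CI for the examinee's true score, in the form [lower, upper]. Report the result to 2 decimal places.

[9.79, 20.21]

SEM = 6.1000·√(1 − 0.8100) ≈ 2.6589
1.96 · SEM ≈ 5.2115
95% CI: 15 ± 5.2115 = [9.7885, 20.2115]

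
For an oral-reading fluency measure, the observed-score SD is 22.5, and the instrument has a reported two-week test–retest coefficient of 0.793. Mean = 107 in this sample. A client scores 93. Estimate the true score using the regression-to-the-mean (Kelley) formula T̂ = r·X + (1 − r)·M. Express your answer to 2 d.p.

T̂ = r·X + (1 − r)·M = 0.793·93 + 0.207·107 = 73.749 + 22.149 ≃ 95.898

95.90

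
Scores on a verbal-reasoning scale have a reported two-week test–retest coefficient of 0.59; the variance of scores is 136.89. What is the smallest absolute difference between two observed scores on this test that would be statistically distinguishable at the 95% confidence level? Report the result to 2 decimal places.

σ = 136.89^(1/2) = 11.700
SEM = 11.700 · √(1 − 0.590) = 11.700 · √0.410 ≃ 11.700 · 0.640 ≃ 7.492
Standard error of the difference = 7.492·√2 ≃ 10.595
Minimum reliable difference = 1.96 · SE_diff ≃ 1.96 · 10.595 ≃ 20.766

20.77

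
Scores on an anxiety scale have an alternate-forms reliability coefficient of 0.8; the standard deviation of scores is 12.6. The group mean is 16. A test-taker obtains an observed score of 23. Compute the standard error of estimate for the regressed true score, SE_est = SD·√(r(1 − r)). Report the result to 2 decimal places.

5.04

SE_est = SD × √(r(1 − r)) = 12.600 × √0.160 ≈ 12.600 × 0.400 ≈ 5.040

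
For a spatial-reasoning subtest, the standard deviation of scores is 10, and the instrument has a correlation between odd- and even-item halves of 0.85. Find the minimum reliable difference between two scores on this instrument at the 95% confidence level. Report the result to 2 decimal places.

r_full = 2·0.85 / (1 + 0.85) ≈ 0.91892
The standard error of measurement is 10.00000×√(1 − 0.91892) ≈ 10.00000×0.28475 ≈ 2.84747.
SE_diff = √2 × SEM ≈ 4.02694
Minimum reliable difference = 1.96 × SE_diff ≈ 1.96 × 4.02694 ≈ 7.89280

7.89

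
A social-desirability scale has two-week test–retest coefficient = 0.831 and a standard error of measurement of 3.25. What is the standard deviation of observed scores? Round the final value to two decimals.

SD = 3.25 / √(1 − 0.831) ≃ 7.9057

7.91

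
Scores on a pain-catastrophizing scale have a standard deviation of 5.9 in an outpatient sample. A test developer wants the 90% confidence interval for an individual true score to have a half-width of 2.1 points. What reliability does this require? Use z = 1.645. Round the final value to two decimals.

0.95

SEM needed = half-width / z = 2.1/1.645 ≈ 1.27660
Required reliability = 1 − (SEM/SD)² = 1 − 0.04682 ≈ 0.95318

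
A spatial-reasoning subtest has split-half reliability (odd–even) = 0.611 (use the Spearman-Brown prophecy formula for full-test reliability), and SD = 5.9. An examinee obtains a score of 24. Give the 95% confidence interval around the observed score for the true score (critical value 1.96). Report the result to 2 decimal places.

r_full = 2·0.611 / (1 + 0.611) ≈ 0.759
SEM = 5.900·√(1 − 0.759) ≈ 2.899
Half-width = 1.96·2.899 ≈ 5.682
Interval: (18.318, 29.682)

[18.32, 29.68]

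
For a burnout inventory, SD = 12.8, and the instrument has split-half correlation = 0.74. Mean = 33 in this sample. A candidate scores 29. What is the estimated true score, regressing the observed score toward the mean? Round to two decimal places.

29.60

r_full = 2·0.74 / (1 + 0.74) ≈ 0.85057
Estimated true score = 0.85057·29 + (1 − 0.85057)·33 ≈ 29.59770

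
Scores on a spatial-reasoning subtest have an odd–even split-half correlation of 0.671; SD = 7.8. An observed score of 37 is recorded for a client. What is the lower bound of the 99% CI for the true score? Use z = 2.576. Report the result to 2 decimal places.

Spearman-Brown: r = 2(0.671) / (1 + 0.671) = 1.34200 / 1.67100 ≈ 0.80311
SEM = 7.80000 · √(1 − 0.80311) = 7.80000 · √0.19689 ≈ 7.80000 · 0.44372 ≈ 3.46102
Half-width = 2.576·3.46102 ≈ 8.91559
Lower limit = 37 − 8.91559 ≈ 28.08441

28.08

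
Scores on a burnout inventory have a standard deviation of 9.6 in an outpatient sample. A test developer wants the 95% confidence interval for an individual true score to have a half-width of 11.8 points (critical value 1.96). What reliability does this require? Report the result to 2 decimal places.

Required SEM = 11.8 / 1.96 ≈ 6.02041
Required reliability = 1 − (SEM/SD)² = 1 − 0.39329 ≈ 0.60671

0.61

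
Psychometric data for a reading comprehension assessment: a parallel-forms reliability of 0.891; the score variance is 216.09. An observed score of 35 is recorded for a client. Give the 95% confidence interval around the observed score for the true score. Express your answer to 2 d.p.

[25.49, 44.51]

σ = 216.09^(1/2) = 14.7000
The standard error of measurement is 14.7000*√(1 − 0.8910) ≈ 14.7000*0.3302 ≈ 4.8532.
Margin = 1.96 * 4.8532 ≈ 9.5123
CI = 35 ± 9.5123 → [25.4877, 44.5123]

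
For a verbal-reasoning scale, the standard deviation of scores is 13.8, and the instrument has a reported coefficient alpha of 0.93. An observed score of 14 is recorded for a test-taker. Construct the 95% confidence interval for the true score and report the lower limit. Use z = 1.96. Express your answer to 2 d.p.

6.84

SEM = 13.8000 × √(1 − 0.9300) = 13.8000 × √0.0700 ≈ 13.8000 × 0.2646 ≈ 3.6511
1.96 × SEM ≈ 7.1562
Lower limit = 14 − 7.1562 ≈ 6.8438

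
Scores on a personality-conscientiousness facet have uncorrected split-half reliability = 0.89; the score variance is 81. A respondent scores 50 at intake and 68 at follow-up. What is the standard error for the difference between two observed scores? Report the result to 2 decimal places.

SD = √81 ≈ 9.000
r_full = 2·0.89 / (1 + 0.89) ≈ 0.942
The standard error of measurement is 9.000×√(1 − 0.942) ≈ 9.000×0.241 ≈ 2.171.
Standard error of the difference = 2.171·√2 ≈ 3.071

3.07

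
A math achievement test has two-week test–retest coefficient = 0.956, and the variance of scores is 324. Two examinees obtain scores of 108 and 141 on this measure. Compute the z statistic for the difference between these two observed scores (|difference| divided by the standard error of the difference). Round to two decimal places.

SD = √324 ≃ 18.000
SEM = 18.000·√(1 − 0.956) ≃ 3.776
Standard error of the difference = 3.776·√2 ≃ 5.340
z = |108 − 141| / 5.340 = 33 / 5.340 ≃ 6.180

6.18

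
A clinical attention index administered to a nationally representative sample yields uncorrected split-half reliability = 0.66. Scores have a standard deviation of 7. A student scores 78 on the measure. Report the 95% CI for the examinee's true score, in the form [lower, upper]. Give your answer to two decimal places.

[71.79, 84.21]

Full-length reliability (Spearman-Brown) = 2(0.66)/(1+0.66) ≈ 0.7952
The standard error of measurement is 7.0000·√(1 − 0.7952) ≈ 7.0000·0.4526 ≈ 3.1680.
Margin = 1.96 · 3.1680 ≈ 6.2093
CI = 78 ± 6.2093 → [71.7907, 84.2093]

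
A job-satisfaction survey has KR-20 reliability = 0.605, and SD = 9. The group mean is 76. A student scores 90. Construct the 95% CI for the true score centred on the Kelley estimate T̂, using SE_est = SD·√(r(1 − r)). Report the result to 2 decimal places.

[75.85, 93.09]

T̂ = r·X + (1 − r)·M = 0.605×90 + 0.395×76 = 54.450 + 30.020 ≈ 84.470
SE_est = 9.000·√[r(1 − r)] ≈ 4.400
95% CI: 84.470 ± 8.623 ≈ (75.847, 93.093)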